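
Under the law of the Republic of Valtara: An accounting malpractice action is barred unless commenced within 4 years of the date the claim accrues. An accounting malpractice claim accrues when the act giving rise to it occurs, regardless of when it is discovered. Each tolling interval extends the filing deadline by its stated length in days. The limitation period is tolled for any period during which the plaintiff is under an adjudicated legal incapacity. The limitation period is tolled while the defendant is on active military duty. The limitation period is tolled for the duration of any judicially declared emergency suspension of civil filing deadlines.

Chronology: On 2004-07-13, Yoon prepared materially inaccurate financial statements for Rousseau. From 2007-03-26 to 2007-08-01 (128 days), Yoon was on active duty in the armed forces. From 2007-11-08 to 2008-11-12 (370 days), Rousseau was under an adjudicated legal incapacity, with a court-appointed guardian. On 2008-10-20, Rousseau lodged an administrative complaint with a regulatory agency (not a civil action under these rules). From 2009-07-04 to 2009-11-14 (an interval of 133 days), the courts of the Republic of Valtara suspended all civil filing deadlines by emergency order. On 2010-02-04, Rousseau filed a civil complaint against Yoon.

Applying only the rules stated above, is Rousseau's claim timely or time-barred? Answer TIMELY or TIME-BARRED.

TIMELY

The claim accrued on 2004-07-13, the date of the act.
4 years from 2004-07-13 is 2008-07-13.
Because the defendant's active military service ran from 2007-03-26 to 2007-08-01, the deadline is extended by 128 days to 2008-11-18.
The period was tolled for 370 days by the plaintiff's legal incapacity (2007-11-08 to 2008-11-12), pushing the deadline to 2009-11-23.
The period was tolled for 133 days by the emergency suspension of filing deadlines (2009-07-04 to 2009-11-14), pushing the deadline to 2010-04-05.
The other events in the timeline have no effect on the limitation period under the stated rules.
Rousseau filed on 2010-02-04, before the 2010-04-05 deadline, so the action is timely.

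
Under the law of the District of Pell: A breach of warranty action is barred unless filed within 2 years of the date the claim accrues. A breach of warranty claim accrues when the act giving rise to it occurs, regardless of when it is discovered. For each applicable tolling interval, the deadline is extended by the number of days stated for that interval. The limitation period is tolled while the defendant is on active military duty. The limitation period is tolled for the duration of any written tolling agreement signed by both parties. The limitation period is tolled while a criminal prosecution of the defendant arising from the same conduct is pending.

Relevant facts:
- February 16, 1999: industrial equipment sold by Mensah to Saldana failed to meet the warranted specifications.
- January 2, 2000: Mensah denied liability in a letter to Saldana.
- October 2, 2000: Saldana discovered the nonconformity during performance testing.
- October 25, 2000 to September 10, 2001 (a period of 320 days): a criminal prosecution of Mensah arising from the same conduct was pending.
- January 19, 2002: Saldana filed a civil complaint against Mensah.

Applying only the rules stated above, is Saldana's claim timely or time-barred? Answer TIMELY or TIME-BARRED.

TIME-BARRED

The claim accrued on February 16, 1999, when the wrongful act occurred; under the stated occurrence rule the October 2, 2000 discovery does not delay accrual.
2 years from February 16, 1999 is February 16, 2001.
Because the pending criminal prosecution ran from October 25, 2000 to September 10, 2001, the deadline is extended by 320 days to January 2, 2002.
Nothing else in the chronology tolls or restarts the period.
The January 19, 2002 filing falls after the January 2, 2002 deadline; the claim is time-barred.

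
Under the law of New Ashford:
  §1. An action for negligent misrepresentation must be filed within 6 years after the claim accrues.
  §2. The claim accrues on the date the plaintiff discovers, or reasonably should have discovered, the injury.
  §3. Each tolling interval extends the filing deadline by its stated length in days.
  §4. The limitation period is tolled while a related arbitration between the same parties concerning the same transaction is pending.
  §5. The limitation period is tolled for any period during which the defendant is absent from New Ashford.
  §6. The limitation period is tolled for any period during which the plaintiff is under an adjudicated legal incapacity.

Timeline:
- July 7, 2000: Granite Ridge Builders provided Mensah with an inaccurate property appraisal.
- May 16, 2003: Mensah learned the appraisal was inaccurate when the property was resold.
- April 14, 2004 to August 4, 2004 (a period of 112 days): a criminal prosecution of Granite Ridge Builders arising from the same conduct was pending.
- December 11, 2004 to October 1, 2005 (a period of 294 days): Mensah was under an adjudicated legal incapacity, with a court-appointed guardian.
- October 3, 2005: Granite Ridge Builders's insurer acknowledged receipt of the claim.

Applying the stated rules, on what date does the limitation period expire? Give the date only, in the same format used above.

March 6, 2010

The claim did not accrue until Mensah discovered the injury on May 16, 2003; the July 7, 2000 act date does not start the clock under the stated rule.
6 years from May 16, 2003 is May 16, 2009.
The period was tolled for 294 days by the plaintiff's legal incapacity (December 11, 2004 to October 1, 2005), pushing the deadline to March 6, 2010.
No stated provision tolls the period for a criminal prosecution, so the interval from April 14, 2004 to August 4, 2004 has no effect on the deadline.
None of the other events listed affects the running of the period under the stated rules.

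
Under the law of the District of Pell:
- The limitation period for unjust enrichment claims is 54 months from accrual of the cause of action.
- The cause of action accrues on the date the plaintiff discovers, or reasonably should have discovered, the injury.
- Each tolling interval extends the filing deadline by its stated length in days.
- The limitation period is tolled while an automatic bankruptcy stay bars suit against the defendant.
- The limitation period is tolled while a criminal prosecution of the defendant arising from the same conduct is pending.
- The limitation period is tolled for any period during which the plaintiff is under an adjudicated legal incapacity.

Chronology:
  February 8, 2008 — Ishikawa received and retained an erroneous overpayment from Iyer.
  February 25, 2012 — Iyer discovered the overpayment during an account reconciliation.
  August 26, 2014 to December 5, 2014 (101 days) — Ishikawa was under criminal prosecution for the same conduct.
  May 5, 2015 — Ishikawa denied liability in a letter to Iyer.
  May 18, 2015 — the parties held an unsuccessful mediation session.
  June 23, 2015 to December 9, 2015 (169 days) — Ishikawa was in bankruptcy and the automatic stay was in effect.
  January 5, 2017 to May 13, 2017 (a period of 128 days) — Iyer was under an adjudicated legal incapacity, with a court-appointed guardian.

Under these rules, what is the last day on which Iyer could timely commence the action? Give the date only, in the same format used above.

Accrual is tied to discovery, so the period began on February 25, 2012 rather than on February 8, 2008 when the act occurred.
54 months from February 25, 2012 is August 25, 2016.
The pending criminal prosecution from August 26, 2014 to December 5, 2014 tolled the period for 101 days, extending the deadline to December 4, 2016.
The automatic bankruptcy stay from June 23, 2015 to December 9, 2015 tolled the period for 169 days, extending the deadline to May 22, 2017.
The period was tolled for 128 days by the plaintiff's legal incapacity (January 5, 2017 to May 13, 2017), pushing the deadline to September 27, 2017.
Nothing else in the chronology tolls or restarts the period.

September 27, 2017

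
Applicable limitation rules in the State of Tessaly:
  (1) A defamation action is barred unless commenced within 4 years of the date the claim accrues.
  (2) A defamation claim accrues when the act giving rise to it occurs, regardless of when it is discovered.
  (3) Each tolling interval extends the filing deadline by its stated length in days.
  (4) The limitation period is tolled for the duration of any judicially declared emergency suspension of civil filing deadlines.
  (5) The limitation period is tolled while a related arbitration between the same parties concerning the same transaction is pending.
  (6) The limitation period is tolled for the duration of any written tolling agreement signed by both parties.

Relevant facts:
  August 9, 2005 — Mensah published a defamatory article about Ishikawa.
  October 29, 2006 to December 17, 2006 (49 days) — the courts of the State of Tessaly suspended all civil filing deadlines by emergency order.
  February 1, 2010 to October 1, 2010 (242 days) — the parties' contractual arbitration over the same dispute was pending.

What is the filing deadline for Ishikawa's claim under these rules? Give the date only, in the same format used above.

The claim accrued on August 9, 2005, when the wrongful act occurred.
The untolled deadline — 4 years after August 9, 2005 — is August 9, 2009.
Because the emergency suspension of filing deadlines ran from October 29, 2006 to December 17, 2006, the deadline is extended by 49 days to September 27, 2009.
The pending related arbitration from February 1, 2010 to October 1, 2010 began after the period had already run on September 27, 2009, so it has no tolling effect.

September 27, 2009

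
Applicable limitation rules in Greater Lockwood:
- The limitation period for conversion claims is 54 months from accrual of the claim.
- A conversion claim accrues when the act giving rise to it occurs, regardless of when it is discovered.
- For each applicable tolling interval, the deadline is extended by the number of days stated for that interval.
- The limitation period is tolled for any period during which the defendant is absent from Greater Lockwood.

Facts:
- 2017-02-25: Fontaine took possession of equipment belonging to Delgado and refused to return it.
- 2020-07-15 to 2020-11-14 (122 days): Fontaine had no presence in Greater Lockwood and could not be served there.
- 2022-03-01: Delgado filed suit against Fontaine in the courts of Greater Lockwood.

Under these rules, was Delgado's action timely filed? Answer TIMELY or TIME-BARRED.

TIME-BARRED

The claim accrued on 2017-02-25, when the wrongful act occurred.
Adding the 54 months base period to 2017-02-25 gives a deadline of 2021-08-25, before any tolling.
The period was tolled for 122 days by the defendant's absence from the jurisdiction (2020-07-15 to 2020-11-14), pushing the deadline to 2021-12-25.
Filing on 2022-03-01 missed the 2021-12-25 deadline — the action is time-barred.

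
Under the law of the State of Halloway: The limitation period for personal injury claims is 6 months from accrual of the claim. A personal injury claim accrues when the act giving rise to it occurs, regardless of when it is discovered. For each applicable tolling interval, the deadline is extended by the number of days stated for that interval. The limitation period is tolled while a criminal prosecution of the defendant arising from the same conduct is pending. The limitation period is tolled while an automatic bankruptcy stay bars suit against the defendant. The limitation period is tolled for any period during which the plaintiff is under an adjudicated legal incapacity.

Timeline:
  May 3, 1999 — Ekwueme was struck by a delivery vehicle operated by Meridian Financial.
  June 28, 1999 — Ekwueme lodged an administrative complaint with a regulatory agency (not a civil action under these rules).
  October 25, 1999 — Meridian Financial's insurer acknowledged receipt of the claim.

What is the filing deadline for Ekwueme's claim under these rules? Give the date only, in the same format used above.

November 3, 1999

The limitation period began to run on May 3, 1999.
The untolled deadline — 6 months after May 3, 1999 — is November 3, 1999.
None of the other events listed affects the running of the period under the stated rules.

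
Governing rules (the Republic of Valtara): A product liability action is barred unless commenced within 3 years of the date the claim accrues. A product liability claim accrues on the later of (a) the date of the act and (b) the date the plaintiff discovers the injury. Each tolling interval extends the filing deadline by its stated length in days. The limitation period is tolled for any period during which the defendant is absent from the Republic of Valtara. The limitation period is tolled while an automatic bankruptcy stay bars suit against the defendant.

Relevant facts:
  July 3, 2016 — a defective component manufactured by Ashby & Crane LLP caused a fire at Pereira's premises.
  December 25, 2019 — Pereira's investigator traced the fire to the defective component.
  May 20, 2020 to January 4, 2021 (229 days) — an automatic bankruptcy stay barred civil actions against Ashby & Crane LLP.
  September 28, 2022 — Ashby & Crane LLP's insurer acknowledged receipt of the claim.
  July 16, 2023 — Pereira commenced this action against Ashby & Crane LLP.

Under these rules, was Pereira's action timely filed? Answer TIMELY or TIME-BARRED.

TIMELY

Taking the later of the act (July 3, 2016) and discovery (December 25, 2019), the claim accrued on December 25, 2019.
The untolled deadline — 3 years after December 25, 2019 — is December 25, 2022.
Because the automatic bankruptcy stay ran from May 20, 2020 to January 4, 2021, the deadline is extended by 229 days to August 11, 2023.
Nothing else in the chronology tolls or restarts the period.
Pereira filed on July 16, 2023, before the August 11, 2023 deadline, so the action is timely.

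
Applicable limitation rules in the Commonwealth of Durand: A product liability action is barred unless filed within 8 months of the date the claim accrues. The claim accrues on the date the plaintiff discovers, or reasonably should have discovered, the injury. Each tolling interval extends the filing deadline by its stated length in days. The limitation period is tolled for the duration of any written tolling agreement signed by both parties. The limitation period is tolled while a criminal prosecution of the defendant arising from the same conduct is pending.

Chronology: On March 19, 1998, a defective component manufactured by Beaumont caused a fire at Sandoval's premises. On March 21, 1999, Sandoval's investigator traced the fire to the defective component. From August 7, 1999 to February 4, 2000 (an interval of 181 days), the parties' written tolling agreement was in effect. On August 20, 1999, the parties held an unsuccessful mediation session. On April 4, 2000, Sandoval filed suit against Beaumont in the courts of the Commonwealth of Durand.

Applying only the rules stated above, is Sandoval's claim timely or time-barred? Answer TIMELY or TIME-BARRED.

Under the discovery rule, the claim accrued on March 21, 1999, when Sandoval discovered the injury — not on the March 19, 1998 date of the underlying act.
Adding the 8 months base period to March 21, 1999 gives a deadline of November 21, 1999, before any tolling.
The written tolling agreement from August 7, 1999 to February 4, 2000 tolled the period for 181 days, extending the deadline to May 20, 2000.
Nothing else in the chronology tolls or restarts the period.
Sandoval filed on April 4, 2000, before the May 20, 2000 deadline, so the action is timely.

TIMELY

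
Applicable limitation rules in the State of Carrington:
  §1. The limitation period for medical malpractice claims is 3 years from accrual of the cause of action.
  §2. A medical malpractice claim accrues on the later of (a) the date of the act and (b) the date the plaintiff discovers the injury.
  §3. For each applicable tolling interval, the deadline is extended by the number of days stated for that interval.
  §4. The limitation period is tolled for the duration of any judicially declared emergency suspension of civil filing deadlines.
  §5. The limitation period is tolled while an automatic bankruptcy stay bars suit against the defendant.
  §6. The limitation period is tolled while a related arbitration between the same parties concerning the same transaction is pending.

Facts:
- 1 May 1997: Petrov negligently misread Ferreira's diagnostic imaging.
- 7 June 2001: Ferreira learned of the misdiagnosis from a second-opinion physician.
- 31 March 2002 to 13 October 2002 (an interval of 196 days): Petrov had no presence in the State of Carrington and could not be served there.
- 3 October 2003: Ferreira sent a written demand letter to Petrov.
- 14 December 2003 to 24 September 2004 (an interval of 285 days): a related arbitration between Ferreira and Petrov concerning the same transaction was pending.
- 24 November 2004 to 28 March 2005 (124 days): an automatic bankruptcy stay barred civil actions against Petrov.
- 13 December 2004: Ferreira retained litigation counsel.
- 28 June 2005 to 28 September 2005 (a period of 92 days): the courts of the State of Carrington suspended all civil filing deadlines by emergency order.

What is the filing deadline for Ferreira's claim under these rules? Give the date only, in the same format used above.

The claim accrued on 7 June 2001 — the later of the 1 May 1997 act and the 7 June 2001 discovery.
The untolled deadline — 3 years after 7 June 2001 — is 7 June 2004.
Because the pending related arbitration ran from 14 December 2003 to 24 September 2004, the deadline is extended by 285 days to 19 March 2005.
The automatic bankruptcy stay from 24 November 2004 to 28 March 2005 tolled the period for 124 days, extending the deadline to 21 July 2005.
The period was tolled for 92 days by the emergency suspension of filing deadlines (28 June 2005 to 28 September 2005), pushing the deadline to 21 October 2005.
Although the defendant's absence ran from 31 March 2002 to 13 October 2002, the stated rules do not make that a tolling event, so it is disregarded.
None of the other events listed affects the running of the period under the stated rules.

21 October 2005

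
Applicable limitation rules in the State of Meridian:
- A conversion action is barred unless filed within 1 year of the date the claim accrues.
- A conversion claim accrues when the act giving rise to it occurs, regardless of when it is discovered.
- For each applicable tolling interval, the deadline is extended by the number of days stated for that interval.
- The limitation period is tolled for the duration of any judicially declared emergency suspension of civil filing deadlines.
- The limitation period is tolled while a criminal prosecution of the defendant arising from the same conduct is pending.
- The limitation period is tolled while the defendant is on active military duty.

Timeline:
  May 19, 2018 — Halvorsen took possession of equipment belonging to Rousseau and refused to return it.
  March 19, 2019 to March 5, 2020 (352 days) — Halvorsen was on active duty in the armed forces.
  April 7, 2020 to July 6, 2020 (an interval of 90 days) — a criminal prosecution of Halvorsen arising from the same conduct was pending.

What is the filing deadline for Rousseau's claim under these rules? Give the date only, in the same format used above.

August 3, 2020

The claim accrued on May 19, 2018, the date of the act.
The untolled deadline — 1 year after May 19, 2018 — is May 19, 2019.
The period was tolled for 352 days by the defendant's active military service (March 19, 2019 to March 5, 2020), pushing the deadline to May 5, 2020.
The period was tolled for 90 days by the pending criminal prosecution (April 7, 2020 to July 6, 2020), pushing the deadline to August 3, 2020.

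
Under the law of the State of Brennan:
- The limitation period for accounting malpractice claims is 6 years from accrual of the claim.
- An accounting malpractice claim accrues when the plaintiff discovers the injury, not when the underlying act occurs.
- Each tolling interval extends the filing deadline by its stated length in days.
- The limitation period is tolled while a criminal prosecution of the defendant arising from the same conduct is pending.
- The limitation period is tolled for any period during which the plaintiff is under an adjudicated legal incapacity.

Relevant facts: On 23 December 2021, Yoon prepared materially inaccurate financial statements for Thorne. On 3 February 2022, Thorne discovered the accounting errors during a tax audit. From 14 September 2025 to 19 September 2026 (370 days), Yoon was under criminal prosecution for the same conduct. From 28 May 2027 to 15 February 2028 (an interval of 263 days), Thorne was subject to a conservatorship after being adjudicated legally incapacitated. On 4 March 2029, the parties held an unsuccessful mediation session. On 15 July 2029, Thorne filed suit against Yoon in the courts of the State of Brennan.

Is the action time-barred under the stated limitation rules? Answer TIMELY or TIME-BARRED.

The claim did not accrue until Thorne discovered the injury on 3 February 2022; the 23 December 2021 act date does not start the clock under the stated rule.
Adding the 6 years base period to 3 February 2022 gives a deadline of 3 February 2028, before any tolling.
The pending criminal prosecution from 14 September 2025 to 19 September 2026 tolled the period for 370 days, extending the deadline to 7 February 2029.
The period was tolled for 263 days by the plaintiff's legal incapacity (28 May 2027 to 15 February 2028), pushing the deadline to 28 October 2029.
None of the other events listed affects the running of the period under the stated rules.
Thorne filed on 15 July 2029, before the 28 October 2029 deadline, so the action is timely.

TIMELY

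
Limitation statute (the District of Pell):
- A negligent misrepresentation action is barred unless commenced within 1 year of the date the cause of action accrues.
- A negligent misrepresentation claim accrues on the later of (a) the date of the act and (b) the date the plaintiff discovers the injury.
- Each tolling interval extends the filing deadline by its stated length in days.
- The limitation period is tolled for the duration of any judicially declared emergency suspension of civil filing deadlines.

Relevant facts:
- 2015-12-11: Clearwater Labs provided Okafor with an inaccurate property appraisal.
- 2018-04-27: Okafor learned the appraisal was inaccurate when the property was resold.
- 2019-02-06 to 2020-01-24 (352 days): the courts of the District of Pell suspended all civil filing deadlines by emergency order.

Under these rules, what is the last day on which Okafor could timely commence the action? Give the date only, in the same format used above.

2020-04-13

Because discovery on 2018-04-27 post-dates the 2015-12-11 act, accrual under the later-of rule falls on 2018-04-27.
The untolled deadline — 1 year after 2018-04-27 — is 2019-04-27.
The emergency suspension of filing deadlines from 2019-02-06 to 2020-01-24 tolled the period for 352 days, extending the deadline to 2020-04-13.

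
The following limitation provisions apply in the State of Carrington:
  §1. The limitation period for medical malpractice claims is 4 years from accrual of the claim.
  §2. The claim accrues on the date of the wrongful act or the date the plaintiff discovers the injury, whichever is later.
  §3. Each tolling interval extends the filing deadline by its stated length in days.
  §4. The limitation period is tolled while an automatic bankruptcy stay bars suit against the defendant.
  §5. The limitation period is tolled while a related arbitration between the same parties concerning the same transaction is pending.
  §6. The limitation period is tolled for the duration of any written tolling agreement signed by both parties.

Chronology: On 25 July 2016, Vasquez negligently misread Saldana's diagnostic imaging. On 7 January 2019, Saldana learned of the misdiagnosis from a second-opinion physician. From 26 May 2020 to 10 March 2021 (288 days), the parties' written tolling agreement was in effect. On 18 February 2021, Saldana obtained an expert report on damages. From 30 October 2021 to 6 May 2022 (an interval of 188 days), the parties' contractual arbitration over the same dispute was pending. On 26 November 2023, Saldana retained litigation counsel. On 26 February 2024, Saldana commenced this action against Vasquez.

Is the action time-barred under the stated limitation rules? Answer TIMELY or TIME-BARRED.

TIMELY

The claim accrued on 7 January 2019 — the later of the 25 July 2016 act and the 7 January 2019 discovery.
The untolled deadline — 4 years after 7 January 2019 — is 7 January 2023.
Because the written tolling agreement ran from 26 May 2020 to 10 March 2021, the deadline is extended by 288 days to 22 October 2023.
The pending related arbitration from 30 October 2021 to 6 May 2022 tolled the period for 188 days, extending the deadline to 27 April 2024.
None of the other events listed affects the running of the period under the stated rules.
The 26 February 2024 filing precedes the 27 April 2024 deadline; the claim is timely.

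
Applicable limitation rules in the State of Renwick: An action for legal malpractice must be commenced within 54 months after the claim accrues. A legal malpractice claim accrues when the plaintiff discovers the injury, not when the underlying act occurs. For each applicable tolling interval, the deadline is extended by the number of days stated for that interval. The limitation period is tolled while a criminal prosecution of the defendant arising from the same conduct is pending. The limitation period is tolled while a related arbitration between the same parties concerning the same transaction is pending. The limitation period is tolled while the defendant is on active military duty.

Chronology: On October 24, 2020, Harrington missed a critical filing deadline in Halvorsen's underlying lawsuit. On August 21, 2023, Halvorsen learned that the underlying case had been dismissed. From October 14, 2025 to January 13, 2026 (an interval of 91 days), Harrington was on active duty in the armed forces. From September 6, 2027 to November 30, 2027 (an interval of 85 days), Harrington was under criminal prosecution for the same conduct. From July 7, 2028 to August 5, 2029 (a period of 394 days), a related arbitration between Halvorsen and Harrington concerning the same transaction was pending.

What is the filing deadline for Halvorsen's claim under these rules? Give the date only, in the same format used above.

September 13, 2029

The claim did not accrue until Halvorsen discovered the injury on August 21, 2023; the October 24, 2020 act date does not start the clock under the stated rule.
Adding the 54 months base period to August 21, 2023 gives a deadline of February 21, 2028, before any tolling.
Because the defendant's active military service ran from October 14, 2025 to January 13, 2026, the deadline is extended by 91 days to May 22, 2028.
The pending criminal prosecution from September 6, 2027 to November 30, 2027 tolled the period for 85 days, extending the deadline to August 15, 2028.
The period was tolled for 394 days by the pending related arbitration (July 7, 2028 to August 5, 2029), pushing the deadline to September 13, 2029.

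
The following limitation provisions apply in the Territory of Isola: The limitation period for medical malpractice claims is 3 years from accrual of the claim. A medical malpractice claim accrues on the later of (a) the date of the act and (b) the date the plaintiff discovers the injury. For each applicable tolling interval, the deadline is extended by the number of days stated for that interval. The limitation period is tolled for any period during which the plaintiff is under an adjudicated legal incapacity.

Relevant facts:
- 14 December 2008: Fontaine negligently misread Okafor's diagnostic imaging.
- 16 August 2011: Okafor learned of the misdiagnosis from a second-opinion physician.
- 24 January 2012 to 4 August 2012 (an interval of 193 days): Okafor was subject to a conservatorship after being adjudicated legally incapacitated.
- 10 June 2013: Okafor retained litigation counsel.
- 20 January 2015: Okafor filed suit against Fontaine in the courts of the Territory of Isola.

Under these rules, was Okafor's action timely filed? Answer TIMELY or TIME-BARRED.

TIMELY

The claim accrued on 16 August 2011 — the later of the 14 December 2008 act and the 16 August 2011 discovery.
The untolled deadline — 3 years after 16 August 2011 — is 16 August 2014.
Because the plaintiff's legal incapacity ran from 24 January 2012 to 4 August 2012, the deadline is extended by 193 days to 25 February 2015.
The other events in the timeline have no effect on the limitation period under the stated rules.
Okafor filed on 20 January 2015, before the 25 February 2015 deadline, so the action is timely.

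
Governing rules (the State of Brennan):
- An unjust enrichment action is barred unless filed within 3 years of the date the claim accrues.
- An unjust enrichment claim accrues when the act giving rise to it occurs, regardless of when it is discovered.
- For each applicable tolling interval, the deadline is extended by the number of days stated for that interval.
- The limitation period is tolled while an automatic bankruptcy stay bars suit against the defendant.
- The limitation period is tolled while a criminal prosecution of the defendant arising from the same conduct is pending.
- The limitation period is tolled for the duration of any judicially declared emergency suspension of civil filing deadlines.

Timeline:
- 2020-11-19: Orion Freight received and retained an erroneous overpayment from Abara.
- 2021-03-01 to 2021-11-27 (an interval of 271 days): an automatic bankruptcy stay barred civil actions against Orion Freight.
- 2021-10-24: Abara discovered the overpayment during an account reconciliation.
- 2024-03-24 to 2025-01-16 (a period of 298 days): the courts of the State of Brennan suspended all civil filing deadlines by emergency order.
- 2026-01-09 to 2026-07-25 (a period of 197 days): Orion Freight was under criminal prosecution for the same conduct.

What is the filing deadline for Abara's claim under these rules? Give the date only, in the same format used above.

Accrual is governed by the date of the act, so the period began to run on 2020-11-19; the later discovery on 2021-10-24 is irrelevant under the stated rule.
3 years from 2020-11-19 is 2023-11-19.
The period was tolled for 271 days by the automatic bankruptcy stay (2021-03-01 to 2021-11-27), pushing the deadline to 2024-08-16.
The period was tolled for 298 days by the emergency suspension of filing deadlines (2024-03-24 to 2025-01-16), pushing the deadline to 2025-06-10.
By the time the pending criminal prosecution began on 2026-01-09, the limitation period had already expired on 2025-06-10; that interval cannot revive it.

2025-06-10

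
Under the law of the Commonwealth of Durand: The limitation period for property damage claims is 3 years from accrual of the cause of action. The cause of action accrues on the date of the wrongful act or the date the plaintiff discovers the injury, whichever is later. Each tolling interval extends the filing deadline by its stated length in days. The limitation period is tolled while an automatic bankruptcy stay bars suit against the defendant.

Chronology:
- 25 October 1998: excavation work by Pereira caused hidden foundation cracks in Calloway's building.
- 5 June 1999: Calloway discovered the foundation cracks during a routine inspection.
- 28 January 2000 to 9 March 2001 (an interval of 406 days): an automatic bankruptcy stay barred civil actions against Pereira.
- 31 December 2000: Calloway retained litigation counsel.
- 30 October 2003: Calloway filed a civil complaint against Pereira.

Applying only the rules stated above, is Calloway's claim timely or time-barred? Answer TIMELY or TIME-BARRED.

TIME-BARRED

Taking the later of the act (25 October 1998) and discovery (5 June 1999), the claim accrued on 5 June 1999.
The untolled deadline — 3 years after 5 June 1999 — is 5 June 2002.
The automatic bankruptcy stay from 28 January 2000 to 9 March 2001 tolled the period for 406 days, extending the deadline to 16 July 2003.
Nothing else in the chronology tolls or restarts the period.
Calloway filed on 30 October 2003, after the 16 July 2003 deadline, so the action is time-barred.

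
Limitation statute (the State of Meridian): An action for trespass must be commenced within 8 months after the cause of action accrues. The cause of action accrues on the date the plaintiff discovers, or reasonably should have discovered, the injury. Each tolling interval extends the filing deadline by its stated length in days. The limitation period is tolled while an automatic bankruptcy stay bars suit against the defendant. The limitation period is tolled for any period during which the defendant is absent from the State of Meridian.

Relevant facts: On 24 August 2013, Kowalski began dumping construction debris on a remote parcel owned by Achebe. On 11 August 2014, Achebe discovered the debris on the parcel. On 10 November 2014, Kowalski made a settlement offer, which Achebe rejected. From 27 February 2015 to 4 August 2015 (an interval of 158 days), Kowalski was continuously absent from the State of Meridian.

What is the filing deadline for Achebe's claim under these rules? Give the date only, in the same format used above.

16 September 2015

Accrual is tied to discovery, so the period began on 11 August 2014 rather than on 24 August 2013 when the act occurred.
Adding the 8 months base period to 11 August 2014 gives a deadline of 11 April 2015, before any tolling.
The period was tolled for 158 days by the defendant's absence from the jurisdiction (27 February 2015 to 4 August 2015), pushing the deadline to 16 September 2015.
Nothing else in the chronology tolls or restarts the period.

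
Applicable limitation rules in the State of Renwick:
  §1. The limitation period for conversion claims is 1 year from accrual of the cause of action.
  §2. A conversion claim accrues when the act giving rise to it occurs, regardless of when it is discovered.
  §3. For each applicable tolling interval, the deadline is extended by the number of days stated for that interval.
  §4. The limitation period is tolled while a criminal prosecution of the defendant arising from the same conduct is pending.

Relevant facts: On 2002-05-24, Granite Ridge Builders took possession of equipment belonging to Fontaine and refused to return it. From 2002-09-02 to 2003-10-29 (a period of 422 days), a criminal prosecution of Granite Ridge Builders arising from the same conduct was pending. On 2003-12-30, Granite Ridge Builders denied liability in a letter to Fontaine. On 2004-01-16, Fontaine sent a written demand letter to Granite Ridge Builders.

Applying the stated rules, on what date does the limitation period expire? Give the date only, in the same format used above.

2004-07-19

The cause of action accrued on 2002-05-24, the date of the act.
Adding the 1 year base period to 2002-05-24 gives a deadline of 2003-05-24, before any tolling.
The period was tolled for 422 days by the pending criminal prosecution (2002-09-02 to 2003-10-29), pushing the deadline to 2004-07-19.
None of the other events listed affects the running of the period under the stated rules.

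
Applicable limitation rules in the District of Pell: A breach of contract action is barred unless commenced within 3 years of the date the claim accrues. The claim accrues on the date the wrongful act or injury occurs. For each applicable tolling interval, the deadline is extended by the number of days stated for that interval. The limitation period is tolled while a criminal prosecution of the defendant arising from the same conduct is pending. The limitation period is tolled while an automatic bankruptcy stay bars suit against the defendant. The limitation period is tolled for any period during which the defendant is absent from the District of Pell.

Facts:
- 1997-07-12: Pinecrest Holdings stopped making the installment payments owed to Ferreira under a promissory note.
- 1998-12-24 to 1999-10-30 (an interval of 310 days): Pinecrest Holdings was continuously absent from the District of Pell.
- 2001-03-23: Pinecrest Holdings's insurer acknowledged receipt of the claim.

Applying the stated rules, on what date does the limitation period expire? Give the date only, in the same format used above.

2001-05-18

The claim accrued on 1997-07-12, when the wrongful act occurred.
The untolled deadline — 3 years after 1997-07-12 — is 2000-07-12.
The period was tolled for 310 days by the defendant's absence from the jurisdiction (1998-12-24 to 1999-10-30), pushing the deadline to 2001-05-18.
None of the other events listed affects the running of the period under the stated rules.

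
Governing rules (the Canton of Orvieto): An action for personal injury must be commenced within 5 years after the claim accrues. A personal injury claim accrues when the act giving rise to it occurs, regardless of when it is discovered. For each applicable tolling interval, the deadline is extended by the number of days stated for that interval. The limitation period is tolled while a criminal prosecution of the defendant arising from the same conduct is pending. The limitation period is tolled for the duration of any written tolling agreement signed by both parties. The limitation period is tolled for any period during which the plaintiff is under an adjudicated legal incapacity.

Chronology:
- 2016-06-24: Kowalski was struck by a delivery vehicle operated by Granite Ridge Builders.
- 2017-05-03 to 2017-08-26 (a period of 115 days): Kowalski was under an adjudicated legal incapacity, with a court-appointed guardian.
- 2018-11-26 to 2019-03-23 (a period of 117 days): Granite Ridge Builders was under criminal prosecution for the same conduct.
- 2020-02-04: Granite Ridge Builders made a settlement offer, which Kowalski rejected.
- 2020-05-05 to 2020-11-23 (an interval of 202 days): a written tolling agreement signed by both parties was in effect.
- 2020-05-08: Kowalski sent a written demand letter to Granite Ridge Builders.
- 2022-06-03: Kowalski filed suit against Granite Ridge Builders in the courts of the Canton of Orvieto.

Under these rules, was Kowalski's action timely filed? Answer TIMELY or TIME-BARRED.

The claim accrued on 2016-06-24, when the wrongful act occurred.
The untolled deadline — 5 years after 2016-06-24 — is 2021-06-24.
Because the plaintiff's legal incapacity ran from 2017-05-03 to 2017-08-26, the deadline is extended by 115 days to 2021-10-17.
Because the pending criminal prosecution ran from 2018-11-26 to 2019-03-23, the deadline is extended by 117 days to 2022-02-11.
The written tolling agreement from 2020-05-05 to 2020-11-23 tolled the period for 202 days, extending the deadline to 2022-09-01.
Nothing else in the chronology tolls or restarts the period.
Filing on 2022-06-03 beat the 2022-09-01 deadline — the action is timely.

TIMELY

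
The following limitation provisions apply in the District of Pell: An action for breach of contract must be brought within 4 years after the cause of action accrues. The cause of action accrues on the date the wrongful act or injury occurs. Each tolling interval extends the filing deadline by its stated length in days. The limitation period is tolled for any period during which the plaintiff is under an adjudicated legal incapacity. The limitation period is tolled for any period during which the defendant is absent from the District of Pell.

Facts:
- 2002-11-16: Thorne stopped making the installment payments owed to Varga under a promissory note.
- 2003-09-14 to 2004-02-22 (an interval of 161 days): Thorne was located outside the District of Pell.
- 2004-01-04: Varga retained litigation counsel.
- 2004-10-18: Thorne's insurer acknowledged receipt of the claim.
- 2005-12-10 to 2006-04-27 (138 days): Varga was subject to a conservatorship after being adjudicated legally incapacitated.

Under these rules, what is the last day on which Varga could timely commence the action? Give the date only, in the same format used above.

The cause of action accrued on 2002-11-16, the date of the act.
The untolled deadline — 4 years after 2002-11-16 — is 2006-11-16.
The period was tolled for 161 days by the defendant's absence from the jurisdiction (2003-09-14 to 2004-02-22), pushing the deadline to 2007-04-26.
Because the plaintiff's legal incapacity ran from 2005-12-10 to 2006-04-27, the deadline is extended by 138 days to 2007-09-11.
Nothing else in the chronology tolls or restarts the period.

2007-09-11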